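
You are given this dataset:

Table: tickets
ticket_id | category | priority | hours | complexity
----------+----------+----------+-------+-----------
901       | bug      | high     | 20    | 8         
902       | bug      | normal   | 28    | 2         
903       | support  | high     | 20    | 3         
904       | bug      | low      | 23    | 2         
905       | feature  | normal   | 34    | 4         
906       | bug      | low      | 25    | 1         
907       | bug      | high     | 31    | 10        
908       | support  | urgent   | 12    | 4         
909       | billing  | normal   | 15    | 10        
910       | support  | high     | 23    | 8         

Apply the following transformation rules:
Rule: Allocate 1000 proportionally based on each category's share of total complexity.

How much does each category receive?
billing: 192.31, bug: 442.31, feature: 76.92, support: 288.46

Step 1: Calculate total complexity = 52
Step 2: Calculate each category's proportion:
  billing: 10/52 = 19.23% → 192.31
  bug: 23/52 = 44.23% → 442.31
  feature: 4/52 = 7.69% → 76.92
  support: 15/52 = 28.85% → 288.46
Step 3: Verify: sum of allocations ≈ 1000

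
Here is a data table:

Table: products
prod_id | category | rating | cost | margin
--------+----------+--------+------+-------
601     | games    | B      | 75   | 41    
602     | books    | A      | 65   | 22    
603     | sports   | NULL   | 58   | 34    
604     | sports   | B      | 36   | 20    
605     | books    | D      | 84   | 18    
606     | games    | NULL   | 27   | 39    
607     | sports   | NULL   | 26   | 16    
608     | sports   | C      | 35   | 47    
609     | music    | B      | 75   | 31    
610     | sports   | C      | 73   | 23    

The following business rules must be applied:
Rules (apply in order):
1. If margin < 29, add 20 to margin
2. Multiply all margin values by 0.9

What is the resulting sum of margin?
351.9

Step 1: Apply Rule 1 - Add 20 to records with margin < 29
  - 5 records affected: 99 + (5 × 20) = 199
  - Unaffected records: 192
  - Sum after Rule 1: 391
Step 2: Apply Rule 2 - Multiply all by 0.9
  - 391 × 0.9 = 351.9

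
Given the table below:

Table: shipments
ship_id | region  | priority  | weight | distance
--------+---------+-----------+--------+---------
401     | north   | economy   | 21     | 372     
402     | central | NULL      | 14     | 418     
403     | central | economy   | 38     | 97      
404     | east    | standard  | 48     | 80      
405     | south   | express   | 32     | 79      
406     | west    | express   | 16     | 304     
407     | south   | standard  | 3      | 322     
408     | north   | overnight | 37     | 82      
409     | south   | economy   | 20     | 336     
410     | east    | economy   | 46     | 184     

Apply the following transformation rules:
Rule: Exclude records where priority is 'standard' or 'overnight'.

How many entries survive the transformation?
7

Step 1: Count records to exclude
  - 2 (standard) + 1 (overnight) = 3 records
Step 2: Total records: 10
Step 3: Remaining = 10 - 3 = 7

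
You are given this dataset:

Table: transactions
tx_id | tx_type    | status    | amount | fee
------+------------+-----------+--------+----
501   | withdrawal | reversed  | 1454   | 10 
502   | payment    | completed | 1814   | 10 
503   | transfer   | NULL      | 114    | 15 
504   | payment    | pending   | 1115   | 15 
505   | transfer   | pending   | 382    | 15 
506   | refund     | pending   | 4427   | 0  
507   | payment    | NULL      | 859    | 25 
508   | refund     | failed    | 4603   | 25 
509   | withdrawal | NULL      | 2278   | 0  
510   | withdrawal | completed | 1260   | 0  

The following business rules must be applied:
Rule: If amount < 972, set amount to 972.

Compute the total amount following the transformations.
19867

Step 1: 3 records have amount < 972
Step 2: These records originally summed to 1355
Step 3: After setting to minimum: 3 × 972 = 2916
Step 4: Unaffected records sum: 16951
Step 5: Final sum = 2916 + 16951 = 19867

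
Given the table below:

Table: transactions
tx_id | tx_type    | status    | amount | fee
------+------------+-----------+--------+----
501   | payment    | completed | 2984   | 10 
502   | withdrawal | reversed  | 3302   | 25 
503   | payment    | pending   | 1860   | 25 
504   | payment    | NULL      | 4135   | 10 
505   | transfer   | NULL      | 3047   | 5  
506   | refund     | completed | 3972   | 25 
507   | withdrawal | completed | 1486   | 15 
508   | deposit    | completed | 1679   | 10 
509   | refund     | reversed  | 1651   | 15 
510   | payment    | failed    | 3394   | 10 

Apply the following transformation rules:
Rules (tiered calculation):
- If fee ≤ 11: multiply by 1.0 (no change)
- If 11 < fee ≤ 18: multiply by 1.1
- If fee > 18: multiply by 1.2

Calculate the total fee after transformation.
168.0

Step 1: Tier 1 (fee ≤ 11): 5 records, sum = 45 × 1.0 = 45.0
Step 2: Tier 2 (11 < fee ≤ 18): 2 records, sum = 30 × 1.1 = 33.0
Step 3: Tier 3 (fee > 18): 3 records, sum = 75 × 1.2 = 90.0
Step 4: Final sum = 45.0 + 33.0 + 90.0 = 168.0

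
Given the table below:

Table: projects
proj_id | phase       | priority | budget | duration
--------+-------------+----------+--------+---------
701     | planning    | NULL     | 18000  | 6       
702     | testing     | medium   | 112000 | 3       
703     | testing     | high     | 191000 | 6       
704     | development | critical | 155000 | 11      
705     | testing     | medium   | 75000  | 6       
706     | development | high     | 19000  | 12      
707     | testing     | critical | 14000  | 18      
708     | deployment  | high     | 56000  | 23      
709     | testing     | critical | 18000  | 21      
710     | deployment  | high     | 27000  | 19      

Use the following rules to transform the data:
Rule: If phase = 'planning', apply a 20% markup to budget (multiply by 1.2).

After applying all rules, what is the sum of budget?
688600.0

Step 1: Records with phase = 'planning' have total budget = 18000
Step 2: Apply multiplier: 18000 × 1.2 = 21600.0
Step 3: Other records total: 667000
Step 4: Final sum = 21600.0 + 667000 = 688600.0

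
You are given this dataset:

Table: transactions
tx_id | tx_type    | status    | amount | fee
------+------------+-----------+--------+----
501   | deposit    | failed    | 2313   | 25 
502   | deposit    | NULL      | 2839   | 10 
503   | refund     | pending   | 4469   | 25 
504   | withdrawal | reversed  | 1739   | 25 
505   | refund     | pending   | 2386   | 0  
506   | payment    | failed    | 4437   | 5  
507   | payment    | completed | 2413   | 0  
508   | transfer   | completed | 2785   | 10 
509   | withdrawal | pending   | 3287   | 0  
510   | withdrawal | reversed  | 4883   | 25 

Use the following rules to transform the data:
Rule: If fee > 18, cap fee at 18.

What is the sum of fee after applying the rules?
97

Step 1: 4 records have fee > 18
Step 2: These records originally summed to 100
Step 3: After capping: 4 × 18 = 72
Step 4: Unaffected records sum: 25
Step 5: Final sum = 72 + 25 = 97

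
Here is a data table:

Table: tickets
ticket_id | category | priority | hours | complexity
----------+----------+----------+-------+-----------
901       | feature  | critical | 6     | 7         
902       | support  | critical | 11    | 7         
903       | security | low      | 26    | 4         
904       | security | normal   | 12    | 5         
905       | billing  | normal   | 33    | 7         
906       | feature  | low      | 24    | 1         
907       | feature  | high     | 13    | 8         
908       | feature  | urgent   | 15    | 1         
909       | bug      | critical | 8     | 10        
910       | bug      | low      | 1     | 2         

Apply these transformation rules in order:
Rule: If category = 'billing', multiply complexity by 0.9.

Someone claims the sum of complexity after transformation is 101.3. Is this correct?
No, the correct result is 51.3.

Step 1: Calculate the correct sum after transformation
Step 2: Apply multiplier 0.9 to records where category = 'billing'
Step 3: Correct result = 51.3
Step 4: Claimed result = 101.3
Step 5: 51.3 ≠ 101.3
Conclusion: The claimed result is incorrect. The correct answer is 51.3.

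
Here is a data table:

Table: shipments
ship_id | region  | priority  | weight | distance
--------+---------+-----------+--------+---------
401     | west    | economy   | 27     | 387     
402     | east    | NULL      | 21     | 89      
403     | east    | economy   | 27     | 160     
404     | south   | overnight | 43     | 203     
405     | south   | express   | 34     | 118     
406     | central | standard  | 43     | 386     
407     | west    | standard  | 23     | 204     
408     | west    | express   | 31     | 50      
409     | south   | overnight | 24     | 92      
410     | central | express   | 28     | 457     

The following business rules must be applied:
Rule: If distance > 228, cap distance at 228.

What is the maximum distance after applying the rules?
228

Step 1: Original maximum distance = 457
Step 2: Apply cap at 228
Step 3: 3 records had distance > 228 and were capped
Step 4: Maximum after transformation = 228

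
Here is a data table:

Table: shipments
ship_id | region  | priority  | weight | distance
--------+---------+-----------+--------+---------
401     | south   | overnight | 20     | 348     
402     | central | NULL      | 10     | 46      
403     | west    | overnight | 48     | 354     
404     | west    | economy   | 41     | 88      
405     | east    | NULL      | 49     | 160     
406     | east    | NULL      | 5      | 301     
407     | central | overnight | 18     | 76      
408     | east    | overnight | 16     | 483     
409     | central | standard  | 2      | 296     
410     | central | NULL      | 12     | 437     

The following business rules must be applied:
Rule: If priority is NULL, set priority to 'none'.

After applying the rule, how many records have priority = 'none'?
4

Step 1: Count records where priority IS NULL
Step 2: Found 4 records with NULL priority
Step 3: These records will have priority set to 'none'
Step 4: Records already having priority = 'none': 0
Step 5: Answer: 4 + 0 = 4 records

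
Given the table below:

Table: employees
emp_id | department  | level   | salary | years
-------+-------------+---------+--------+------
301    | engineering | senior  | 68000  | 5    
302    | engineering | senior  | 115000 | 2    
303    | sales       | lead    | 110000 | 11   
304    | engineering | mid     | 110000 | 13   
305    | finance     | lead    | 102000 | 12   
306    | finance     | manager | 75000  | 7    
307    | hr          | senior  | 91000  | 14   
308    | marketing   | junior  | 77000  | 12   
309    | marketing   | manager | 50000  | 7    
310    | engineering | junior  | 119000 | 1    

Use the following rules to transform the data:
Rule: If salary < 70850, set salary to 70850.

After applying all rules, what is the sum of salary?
940700

Step 1: 2 records have salary < 70850
Step 2: These records originally summed to 118000
Step 3: After setting to minimum: 2 × 70850 = 141700
Step 4: Unaffected records sum: 799000
Step 5: Final sum = 141700 + 799000 = 940700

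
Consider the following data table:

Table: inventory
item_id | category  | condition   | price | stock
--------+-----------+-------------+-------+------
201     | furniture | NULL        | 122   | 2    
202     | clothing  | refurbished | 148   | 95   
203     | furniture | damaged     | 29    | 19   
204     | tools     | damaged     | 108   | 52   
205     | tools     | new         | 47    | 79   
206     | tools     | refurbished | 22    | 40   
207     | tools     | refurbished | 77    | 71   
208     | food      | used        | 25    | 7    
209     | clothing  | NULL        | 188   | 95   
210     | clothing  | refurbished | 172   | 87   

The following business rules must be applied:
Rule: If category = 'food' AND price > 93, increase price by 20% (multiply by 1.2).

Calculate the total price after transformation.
938

Step 1: Find records where category = 'food' AND price > 93
Step 2: 0 records match, summing to 0
Step 3: After multiplier: 0 × 1.2 = 0.0
Step 4: Unaffected records sum: 938
Step 5: Final sum = 0.0 + 938 = 938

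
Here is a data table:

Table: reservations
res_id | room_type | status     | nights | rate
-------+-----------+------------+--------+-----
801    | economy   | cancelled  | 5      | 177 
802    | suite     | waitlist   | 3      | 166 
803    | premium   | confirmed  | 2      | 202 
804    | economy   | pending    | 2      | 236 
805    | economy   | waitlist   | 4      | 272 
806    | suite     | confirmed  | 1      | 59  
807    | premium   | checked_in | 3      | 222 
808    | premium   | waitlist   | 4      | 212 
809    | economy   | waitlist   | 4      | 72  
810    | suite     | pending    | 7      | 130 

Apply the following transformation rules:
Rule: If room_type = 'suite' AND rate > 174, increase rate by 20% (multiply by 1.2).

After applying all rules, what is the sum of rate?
1748

Step 1: Find records where room_type = 'suite' AND rate > 174
Step 2: 0 records match, summing to 0
Step 3: After multiplier: 0 × 1.2 = 0.0
Step 4: Unaffected records sum: 1748
Step 5: Final sum = 0.0 + 1748 = 1748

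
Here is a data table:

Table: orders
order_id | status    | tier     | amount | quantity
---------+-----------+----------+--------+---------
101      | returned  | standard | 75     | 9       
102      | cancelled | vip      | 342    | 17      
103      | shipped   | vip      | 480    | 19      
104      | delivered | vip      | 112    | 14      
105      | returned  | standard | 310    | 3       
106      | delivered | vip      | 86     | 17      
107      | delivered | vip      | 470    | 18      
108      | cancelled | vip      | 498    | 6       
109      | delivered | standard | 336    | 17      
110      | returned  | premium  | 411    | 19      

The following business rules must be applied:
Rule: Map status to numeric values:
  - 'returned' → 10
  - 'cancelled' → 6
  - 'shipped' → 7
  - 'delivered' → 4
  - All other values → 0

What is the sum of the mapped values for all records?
65

Step 1: Apply mapping to each record
Step 2: Count by status:
  'returned': 3 records × 10 = 30
  'cancelled': 2 records × 6 = 12
  'shipped': 1 records × 7 = 7
  'delivered': 4 records × 4 = 16
Step 3: Sum all mapped values = 65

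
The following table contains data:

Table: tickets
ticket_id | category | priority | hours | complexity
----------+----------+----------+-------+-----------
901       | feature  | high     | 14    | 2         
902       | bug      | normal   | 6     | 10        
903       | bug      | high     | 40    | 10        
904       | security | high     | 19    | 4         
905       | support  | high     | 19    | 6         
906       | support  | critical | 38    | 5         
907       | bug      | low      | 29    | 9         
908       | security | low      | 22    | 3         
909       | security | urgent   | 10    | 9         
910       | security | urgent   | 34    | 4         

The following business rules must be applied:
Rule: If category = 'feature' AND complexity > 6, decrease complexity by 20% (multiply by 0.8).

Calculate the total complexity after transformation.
62

Step 1: Find records where category = 'feature' AND complexity > 6
Step 2: 0 records match, summing to 0
Step 3: After multiplier: 0 × 0.8 = 0.0
Step 4: Unaffected records sum: 62
Step 5: Final sum = 0.0 + 62 = 62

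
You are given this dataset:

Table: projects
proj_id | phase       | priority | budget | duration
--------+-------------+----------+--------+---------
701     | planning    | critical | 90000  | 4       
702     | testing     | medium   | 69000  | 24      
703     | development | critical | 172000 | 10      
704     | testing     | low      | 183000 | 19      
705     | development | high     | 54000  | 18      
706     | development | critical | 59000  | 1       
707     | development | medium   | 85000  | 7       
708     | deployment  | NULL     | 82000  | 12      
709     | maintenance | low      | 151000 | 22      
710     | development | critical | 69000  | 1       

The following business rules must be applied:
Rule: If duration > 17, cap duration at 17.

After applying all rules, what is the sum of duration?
103

Step 1: 4 records have duration > 17
Step 2: These records originally summed to 83
Step 3: After capping: 4 × 17 = 68
Step 4: Unaffected records sum: 35
Step 5: Final sum = 68 + 35 = 103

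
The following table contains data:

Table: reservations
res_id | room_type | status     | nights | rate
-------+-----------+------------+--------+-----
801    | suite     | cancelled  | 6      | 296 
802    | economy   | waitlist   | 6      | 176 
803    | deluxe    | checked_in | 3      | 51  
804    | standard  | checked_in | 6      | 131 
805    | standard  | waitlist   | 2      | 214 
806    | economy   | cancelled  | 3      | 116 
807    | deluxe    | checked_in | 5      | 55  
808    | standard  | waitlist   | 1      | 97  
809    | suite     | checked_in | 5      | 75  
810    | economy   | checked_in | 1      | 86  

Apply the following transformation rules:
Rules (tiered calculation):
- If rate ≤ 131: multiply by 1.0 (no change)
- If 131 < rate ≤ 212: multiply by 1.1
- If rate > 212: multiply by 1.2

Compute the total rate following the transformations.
1416.6

Step 1: Tier 1 (rate ≤ 131): 7 records, sum = 611 × 1.0 = 611.0
Step 2: Tier 2 (131 < rate ≤ 212): 1 records, sum = 176 × 1.1 = 193.6
Step 3: Tier 3 (rate > 212): 2 records, sum = 510 × 1.2 = 612.0
Step 4: Final sum = 611.0 + 193.6 + 612.0 = 1416.6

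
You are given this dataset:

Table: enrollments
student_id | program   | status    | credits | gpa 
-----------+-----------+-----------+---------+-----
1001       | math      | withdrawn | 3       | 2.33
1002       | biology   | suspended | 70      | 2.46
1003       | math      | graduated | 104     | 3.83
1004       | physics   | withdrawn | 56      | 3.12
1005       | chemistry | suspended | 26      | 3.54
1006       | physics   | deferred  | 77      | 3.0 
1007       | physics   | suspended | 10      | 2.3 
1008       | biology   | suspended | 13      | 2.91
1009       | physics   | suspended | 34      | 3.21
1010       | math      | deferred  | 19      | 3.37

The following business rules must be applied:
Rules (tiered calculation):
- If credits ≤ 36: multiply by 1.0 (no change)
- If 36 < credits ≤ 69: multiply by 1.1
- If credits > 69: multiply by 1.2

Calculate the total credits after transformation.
467.8

Step 1: Tier 1 (credits ≤ 36): 6 records, sum = 105 × 1.0 = 105.0
Step 2: Tier 2 (36 < credits ≤ 69): 1 records, sum = 56 × 1.1 = 61.6
Step 3: Tier 3 (credits > 69): 3 records, sum = 251 × 1.2 = 301.2
Step 4: Final sum = 105.0 + 61.6 + 301.2 = 467.8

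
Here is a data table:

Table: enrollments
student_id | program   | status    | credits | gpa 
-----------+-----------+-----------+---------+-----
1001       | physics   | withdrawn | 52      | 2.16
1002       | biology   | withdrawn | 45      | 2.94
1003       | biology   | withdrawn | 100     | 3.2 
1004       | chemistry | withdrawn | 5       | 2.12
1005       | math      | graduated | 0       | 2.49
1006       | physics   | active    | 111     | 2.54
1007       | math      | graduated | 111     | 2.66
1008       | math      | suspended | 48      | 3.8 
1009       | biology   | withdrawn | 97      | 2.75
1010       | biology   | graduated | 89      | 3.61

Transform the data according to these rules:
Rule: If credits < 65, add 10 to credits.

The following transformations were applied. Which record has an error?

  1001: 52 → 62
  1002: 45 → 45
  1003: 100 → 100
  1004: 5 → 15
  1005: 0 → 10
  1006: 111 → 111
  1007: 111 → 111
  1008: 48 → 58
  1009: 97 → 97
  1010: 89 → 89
Record 1002 has an error. The correct transformed value should be 55, not 45.

Step 1: Check each record against the rule
Step 2: Record 1002 has credits = 45
Step 3: Since 45 < 65, the bonus should have been applied
Step 4: Correct value = 55, but claimed value = 45
Conclusion: Record 1002 has the error.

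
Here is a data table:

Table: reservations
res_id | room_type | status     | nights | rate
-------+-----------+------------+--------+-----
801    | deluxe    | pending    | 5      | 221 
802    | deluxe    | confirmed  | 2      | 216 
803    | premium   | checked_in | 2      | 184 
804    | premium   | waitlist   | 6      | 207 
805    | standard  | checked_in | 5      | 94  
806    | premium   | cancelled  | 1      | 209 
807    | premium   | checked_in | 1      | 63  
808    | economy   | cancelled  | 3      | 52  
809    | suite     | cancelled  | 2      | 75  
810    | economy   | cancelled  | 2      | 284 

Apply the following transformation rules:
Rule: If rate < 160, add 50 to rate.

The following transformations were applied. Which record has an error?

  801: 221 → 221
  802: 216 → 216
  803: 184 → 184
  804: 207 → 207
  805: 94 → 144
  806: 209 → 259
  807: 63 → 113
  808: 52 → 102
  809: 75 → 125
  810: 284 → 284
Record 806 has an error. The correct transformed value should be 209, not 259.

Step 1: Check each record against the rule
Step 2: Record 806 has rate = 209
Step 3: Since 209 >= 160, the bonus should not have been applied
Step 4: Correct value = 209, but claimed value = 259
Conclusion: Record 806 has the error.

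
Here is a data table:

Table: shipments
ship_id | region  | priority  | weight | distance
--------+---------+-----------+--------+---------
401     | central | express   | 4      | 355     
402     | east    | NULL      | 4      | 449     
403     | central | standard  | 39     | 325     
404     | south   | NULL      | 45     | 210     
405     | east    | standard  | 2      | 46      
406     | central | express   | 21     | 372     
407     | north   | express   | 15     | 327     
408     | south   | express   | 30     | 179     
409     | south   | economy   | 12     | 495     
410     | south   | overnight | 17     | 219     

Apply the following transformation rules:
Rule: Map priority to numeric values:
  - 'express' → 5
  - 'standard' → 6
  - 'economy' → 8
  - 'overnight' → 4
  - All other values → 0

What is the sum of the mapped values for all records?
44

Step 1: Apply mapping to each record
Step 2: Count by status:
  'express': 4 records × 5 = 20
  'standard': 2 records × 6 = 12
  'economy': 1 records × 8 = 8
  'overnight': 1 records × 4 = 4
Step 3: Sum all mapped values = 44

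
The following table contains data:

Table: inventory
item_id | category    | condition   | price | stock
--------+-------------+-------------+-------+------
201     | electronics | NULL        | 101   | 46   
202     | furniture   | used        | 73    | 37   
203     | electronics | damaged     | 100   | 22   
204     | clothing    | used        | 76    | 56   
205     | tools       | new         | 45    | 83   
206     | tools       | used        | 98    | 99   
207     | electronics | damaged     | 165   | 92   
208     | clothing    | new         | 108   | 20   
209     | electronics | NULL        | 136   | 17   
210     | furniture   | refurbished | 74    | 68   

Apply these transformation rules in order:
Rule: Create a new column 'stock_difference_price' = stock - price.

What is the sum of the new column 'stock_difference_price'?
-436

Step 1: For each record, compute stock - price
Example calculations:
  46 - 101 = -55
  37 - 73 = -36
  22 - 100 = -78
  ...
Step 2: Sum all derived values
Step 3: Total = -436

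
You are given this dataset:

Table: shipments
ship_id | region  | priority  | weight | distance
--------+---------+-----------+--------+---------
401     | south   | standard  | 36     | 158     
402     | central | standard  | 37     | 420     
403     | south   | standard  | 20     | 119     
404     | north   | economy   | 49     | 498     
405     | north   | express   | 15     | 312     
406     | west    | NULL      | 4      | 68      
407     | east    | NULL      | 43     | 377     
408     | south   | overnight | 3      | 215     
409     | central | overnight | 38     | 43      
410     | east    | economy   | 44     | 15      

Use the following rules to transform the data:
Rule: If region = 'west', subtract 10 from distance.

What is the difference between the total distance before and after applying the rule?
10

Step 1: Original sum of distance = 2225
Step 2: 1 records have region = 'west'
Step 3: Each affected record changes by -10
Step 4: Total change = 1 × -10 = -10
Step 5: New sum = 2225 + -10 = 2215
Step 6: Difference = |2215 - 2225| = 10
        (Sum decreased by 10)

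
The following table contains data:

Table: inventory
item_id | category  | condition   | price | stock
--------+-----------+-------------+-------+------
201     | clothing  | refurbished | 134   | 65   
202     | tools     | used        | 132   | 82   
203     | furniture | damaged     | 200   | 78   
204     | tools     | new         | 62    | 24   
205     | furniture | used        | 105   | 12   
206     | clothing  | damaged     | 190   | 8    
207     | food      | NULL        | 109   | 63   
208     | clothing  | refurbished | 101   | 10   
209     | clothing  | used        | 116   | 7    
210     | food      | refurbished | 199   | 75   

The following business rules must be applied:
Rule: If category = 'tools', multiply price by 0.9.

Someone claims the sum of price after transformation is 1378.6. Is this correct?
No, the correct result is 1328.6.

Step 1: Calculate the correct sum after transformation
Step 2: Apply multiplier 0.9 to records where category = 'tools'
Step 3: Correct result = 1328.6
Step 4: Claimed result = 1378.6
Step 5: 1328.6 ≠ 1378.6
Conclusion: The claimed result is incorrect. The correct answer is 1328.6.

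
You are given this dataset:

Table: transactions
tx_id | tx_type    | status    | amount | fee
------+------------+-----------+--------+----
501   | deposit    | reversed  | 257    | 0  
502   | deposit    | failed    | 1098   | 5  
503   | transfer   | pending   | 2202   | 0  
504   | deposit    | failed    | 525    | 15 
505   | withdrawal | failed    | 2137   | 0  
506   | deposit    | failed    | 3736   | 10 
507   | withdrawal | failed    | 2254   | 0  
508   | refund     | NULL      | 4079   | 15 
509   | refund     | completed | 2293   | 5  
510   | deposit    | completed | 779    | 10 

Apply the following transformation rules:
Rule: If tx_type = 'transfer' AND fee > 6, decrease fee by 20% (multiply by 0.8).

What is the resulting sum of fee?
60

Step 1: Find records where tx_type = 'transfer' AND fee > 6
Step 2: 0 records match, summing to 0
Step 3: After multiplier: 0 × 0.8 = 0.0
Step 4: Unaffected records sum: 60
Step 5: Final sum = 0.0 + 60 = 60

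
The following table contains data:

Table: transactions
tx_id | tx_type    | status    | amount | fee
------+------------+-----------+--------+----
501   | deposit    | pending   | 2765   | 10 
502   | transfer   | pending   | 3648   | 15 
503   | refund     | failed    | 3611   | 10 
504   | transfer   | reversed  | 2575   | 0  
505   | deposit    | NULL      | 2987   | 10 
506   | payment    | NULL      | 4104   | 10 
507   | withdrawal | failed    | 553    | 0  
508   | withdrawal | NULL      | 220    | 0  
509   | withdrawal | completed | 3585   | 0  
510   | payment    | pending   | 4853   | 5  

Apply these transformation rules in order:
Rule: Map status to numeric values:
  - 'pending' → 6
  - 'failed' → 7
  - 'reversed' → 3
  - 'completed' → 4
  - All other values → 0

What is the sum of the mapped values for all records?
39

Step 1: Apply mapping to each record
Step 2: Count by status:
  'pending': 3 records × 6 = 18
  'failed': 2 records × 7 = 14
  'reversed': 1 records × 3 = 3
  'completed': 1 records × 4 = 4
Step 3: Sum all mapped values = 39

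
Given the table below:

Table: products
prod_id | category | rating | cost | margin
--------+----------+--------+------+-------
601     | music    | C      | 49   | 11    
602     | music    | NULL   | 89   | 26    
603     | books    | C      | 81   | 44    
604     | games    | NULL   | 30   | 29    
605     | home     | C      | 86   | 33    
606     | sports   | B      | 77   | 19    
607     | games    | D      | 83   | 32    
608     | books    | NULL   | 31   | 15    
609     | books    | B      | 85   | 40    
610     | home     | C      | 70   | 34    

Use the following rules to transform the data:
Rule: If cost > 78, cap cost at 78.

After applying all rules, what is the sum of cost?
647

Step 1: 5 records have cost > 78
Step 2: These records originally summed to 424
Step 3: After capping: 5 × 78 = 390
Step 4: Unaffected records sum: 257
Step 5: Final sum = 390 + 257 = 647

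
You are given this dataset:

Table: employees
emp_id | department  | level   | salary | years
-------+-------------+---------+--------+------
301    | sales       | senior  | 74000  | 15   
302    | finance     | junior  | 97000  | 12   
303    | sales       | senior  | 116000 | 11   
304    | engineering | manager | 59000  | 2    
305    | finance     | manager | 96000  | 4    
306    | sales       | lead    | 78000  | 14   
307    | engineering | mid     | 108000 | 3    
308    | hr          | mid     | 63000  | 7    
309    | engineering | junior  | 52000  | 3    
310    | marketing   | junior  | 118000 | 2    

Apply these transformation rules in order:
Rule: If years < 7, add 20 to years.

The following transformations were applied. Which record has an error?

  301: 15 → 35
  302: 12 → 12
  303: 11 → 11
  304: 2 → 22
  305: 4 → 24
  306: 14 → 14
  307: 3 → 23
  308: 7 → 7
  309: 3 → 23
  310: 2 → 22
Record 301 has an error. The correct transformed value should be 15, not 35.

Step 1: Check each record against the rule
Step 2: Record 301 has years = 15
Step 3: Since 15 >= 7, the bonus should not have been applied
Step 4: Correct value = 15, but claimed value = 35
Conclusion: Record 301 has the error.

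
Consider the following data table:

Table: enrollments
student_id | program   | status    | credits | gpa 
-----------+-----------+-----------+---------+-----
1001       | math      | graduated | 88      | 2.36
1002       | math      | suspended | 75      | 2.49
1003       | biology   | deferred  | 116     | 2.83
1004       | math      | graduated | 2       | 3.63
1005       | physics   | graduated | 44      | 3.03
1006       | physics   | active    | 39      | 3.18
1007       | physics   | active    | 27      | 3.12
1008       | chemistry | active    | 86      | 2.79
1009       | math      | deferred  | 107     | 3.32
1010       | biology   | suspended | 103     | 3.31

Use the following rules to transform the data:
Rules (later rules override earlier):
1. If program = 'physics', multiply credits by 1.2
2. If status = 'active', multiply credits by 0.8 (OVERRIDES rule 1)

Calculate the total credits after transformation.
665.4

Step 1: Rule 2 takes priority for records with status = 'active'
  - 3 records: 152 × 0.8 = 121.6
Step 2: Rule 1 applies to remaining records with program = 'physics'
  - 1 records: 44 × 1.2 = 52.8
Step 3: Other records unchanged: 491
Step 4: Final sum = 121.6 + 52.8 + 491 = 665.4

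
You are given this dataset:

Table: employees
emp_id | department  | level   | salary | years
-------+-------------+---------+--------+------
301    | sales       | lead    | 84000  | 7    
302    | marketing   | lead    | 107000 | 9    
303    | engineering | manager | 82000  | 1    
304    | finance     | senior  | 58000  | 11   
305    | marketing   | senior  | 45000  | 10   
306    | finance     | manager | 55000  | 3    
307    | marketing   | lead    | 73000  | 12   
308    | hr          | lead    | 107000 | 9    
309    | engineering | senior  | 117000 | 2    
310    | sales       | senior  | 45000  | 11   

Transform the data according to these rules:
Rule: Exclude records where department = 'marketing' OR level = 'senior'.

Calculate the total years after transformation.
20

Step 1: Find records where department = 'marketing' OR level = 'senior'
Step 2: 6 records match, summing to 55
Step 3: Original sum: 75
Step 4: Remaining sum = 75 - 55 = 20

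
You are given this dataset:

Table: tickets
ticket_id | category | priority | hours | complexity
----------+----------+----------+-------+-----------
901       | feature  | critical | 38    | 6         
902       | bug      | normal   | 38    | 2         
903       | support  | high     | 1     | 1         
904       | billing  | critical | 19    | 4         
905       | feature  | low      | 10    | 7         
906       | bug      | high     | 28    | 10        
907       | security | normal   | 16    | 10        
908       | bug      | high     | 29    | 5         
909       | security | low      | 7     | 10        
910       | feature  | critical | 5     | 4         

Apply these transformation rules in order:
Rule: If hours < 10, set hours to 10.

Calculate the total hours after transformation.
208

Step 1: 3 records have hours < 10
Step 2: These records originally summed to 13
Step 3: After setting to minimum: 3 × 10 = 30
Step 4: Unaffected records sum: 178
Step 5: Final sum = 30 + 178 = 208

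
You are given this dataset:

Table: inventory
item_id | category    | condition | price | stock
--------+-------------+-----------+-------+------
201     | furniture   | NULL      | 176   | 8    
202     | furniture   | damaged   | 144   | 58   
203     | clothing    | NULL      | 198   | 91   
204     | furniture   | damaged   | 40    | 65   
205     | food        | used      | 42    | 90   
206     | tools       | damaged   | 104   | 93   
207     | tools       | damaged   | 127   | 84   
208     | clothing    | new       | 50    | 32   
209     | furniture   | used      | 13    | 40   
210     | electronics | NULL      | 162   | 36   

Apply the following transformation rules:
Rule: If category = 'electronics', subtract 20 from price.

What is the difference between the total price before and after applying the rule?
20

Step 1: Original sum of price = 1056
Step 2: 1 records have category = 'electronics'
Step 3: Each affected record changes by -20
Step 4: Total change = 1 × -20 = -20
Step 5: New sum = 1056 + -20 = 1036
Step 6: Difference = |1036 - 1056| = 20
        (Sum decreased by 20)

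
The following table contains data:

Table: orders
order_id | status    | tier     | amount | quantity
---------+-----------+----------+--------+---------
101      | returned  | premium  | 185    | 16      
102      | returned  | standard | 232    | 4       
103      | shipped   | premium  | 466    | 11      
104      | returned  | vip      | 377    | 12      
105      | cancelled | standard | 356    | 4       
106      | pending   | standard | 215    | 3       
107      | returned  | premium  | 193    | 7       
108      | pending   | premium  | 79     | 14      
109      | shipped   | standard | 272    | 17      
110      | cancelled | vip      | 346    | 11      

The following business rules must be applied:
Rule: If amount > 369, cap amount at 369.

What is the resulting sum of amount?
2616

Step 1: 2 records have amount > 369
Step 2: These records originally summed to 843
Step 3: After capping: 2 × 369 = 738
Step 4: Unaffected records sum: 1878
Step 5: Final sum = 738 + 1878 = 2616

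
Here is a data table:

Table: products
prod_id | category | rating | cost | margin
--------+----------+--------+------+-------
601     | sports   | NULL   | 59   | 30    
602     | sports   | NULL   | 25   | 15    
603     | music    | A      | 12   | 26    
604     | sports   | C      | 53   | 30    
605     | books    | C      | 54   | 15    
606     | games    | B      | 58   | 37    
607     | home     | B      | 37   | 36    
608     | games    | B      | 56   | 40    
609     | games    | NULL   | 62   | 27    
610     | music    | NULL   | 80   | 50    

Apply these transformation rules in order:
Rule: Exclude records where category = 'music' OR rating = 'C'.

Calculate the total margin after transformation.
185

Step 1: Find records where category = 'music' OR rating = 'C'
Step 2: 4 records match, summing to 121
Step 3: Original sum: 306
Step 4: Remaining sum = 306 - 121 = 185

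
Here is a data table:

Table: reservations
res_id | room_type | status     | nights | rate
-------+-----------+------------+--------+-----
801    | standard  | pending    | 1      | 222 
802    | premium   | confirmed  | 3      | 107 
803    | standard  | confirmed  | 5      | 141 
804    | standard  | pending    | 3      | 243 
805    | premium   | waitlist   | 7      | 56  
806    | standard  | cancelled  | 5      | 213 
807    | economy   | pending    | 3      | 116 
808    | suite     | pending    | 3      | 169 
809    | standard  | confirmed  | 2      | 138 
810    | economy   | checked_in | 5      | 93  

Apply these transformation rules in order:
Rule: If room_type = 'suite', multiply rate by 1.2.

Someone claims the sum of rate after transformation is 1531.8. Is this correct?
Yes, the result is correct.

Step 1: Calculate the correct sum after transformation
Step 2: Apply multiplier 1.2 to records where room_type = 'suite'
Step 3: Correct result = 1531.8
Step 4: Claimed result = 1531.8
Step 5: 1531.8 = 1531.8 ✓
Conclusion: The claimed result is correct.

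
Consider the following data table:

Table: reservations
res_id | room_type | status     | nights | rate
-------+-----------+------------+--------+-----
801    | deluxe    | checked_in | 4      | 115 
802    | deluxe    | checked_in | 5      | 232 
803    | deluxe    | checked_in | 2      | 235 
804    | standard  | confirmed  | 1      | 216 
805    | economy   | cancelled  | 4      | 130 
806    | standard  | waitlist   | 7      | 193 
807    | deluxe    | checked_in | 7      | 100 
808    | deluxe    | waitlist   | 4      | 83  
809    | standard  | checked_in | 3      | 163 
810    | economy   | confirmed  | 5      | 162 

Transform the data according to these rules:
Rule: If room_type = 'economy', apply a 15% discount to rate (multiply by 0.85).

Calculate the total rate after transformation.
1585.2

Step 1: Records with room_type = 'economy' have total rate = 292
Step 2: Apply multiplier: 292 × 0.85 = 248.2
Step 3: Other records total: 1337
Step 4: Final sum = 248.2 + 1337 = 1585.2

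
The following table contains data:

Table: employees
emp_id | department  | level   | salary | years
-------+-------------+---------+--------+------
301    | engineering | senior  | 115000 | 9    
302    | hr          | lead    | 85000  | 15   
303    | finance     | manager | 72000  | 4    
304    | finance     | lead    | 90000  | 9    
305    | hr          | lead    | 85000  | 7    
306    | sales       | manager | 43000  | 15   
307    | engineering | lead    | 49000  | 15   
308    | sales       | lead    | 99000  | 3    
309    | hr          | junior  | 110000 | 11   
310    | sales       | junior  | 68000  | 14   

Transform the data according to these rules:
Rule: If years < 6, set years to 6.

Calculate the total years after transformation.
107

Step 1: 2 records have years < 6
Step 2: These records originally summed to 7
Step 3: After setting to minimum: 2 × 6 = 12
Step 4: Unaffected records sum: 95
Step 5: Final sum = 12 + 95 = 107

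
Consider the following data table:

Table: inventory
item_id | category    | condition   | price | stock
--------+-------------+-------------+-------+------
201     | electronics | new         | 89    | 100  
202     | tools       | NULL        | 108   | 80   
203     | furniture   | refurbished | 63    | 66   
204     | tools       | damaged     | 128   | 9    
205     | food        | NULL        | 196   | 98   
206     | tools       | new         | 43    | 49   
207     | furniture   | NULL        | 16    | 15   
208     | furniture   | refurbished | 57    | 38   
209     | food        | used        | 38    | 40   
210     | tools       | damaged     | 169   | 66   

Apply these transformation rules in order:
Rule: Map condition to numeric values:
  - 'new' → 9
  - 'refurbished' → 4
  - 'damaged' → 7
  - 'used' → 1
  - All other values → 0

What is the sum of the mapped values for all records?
41

Step 1: Apply mapping to each record
Step 2: Count by status:
  'new': 2 records × 9 = 18
  'refurbished': 2 records × 4 = 8
  'damaged': 2 records × 7 = 14
  'used': 1 records × 1 = 1
Step 3: Sum all mapped values = 41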